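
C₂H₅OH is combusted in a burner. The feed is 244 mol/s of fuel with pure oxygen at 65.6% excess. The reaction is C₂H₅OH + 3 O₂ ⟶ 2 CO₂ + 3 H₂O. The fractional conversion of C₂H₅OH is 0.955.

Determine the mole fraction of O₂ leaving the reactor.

0.304

Stoichiometric O₂ = 3 × 244 = 732 mol/s; O₂ fed = 732 × 1.656 = 1212 mol/s.
Fuel reacted = 0.955 × 244 → ξ = 233 mol/s.
Outlet (n = n₀ + ν ξ):
  C₂H₅OH: 244 − 1(233) = 10.98
  O₂: 1212 − 3(233) = 513.1
  CO₂: 0 + 2(233) = 466
  H₂O: 0 + 3(233) = 699.1
Total out = 1689 mol/s; y_O₂ = 513.1 / 1689 = 0.3038.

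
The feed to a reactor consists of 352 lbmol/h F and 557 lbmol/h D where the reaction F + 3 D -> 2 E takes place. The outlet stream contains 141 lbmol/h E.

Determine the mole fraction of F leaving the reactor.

For E: n = n₀ + 2ξ → 141 = 0 + 2ξ, giving ξ = 70.5 lbmol/h.
Outlet amounts (n = n₀ + ν ξ):
  F: 352 − 1(70.5) = 281.5
  D: 557 − 3(70.5) = 345.5
  E: 0 + 2(70.5) = 141
Total out = 768 lbmol/h; y_F = 281.5 / 768 = 0.3665.

0.367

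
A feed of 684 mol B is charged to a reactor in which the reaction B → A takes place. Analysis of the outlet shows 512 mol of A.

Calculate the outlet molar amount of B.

172 mol

For A: n = n₀ + 1ξ → 512 = 0 + 1ξ, giving ξ = 512 mol.
Outlet amounts (n = n₀ + ν ξ):
  B: 684 − 1(512) = 172
  A: 0 + 1(512) = 512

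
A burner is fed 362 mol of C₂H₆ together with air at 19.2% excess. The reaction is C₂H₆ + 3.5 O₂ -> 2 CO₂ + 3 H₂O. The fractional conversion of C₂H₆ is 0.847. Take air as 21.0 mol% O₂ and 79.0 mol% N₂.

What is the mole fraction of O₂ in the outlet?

Stoichiometric O₂ = 3.5 × 362 = 1267 mol; O₂ fed = 1267 × 1.192 = 1510 mol.
N₂ fed = 1510 × 79/21 = 5681 mol.
Fuel reacted = 0.847 × 362 → ξ = 306.6 mol.
Outlet (n = n₀ + ν ξ):
  C₂H₆: 362 − 1(306.6) = 55.39
  O₂: 1510 − 3.5(306.6) = 437.1
  N₂: 5681 (inert)
  CO₂: 0 + 2(306.6) = 613.2
  H₂O: 0 + 3(306.6) = 919.8
Total out = 7707 mol; y_O₂ = 437.1 / 7707 = 0.05672.

0.0567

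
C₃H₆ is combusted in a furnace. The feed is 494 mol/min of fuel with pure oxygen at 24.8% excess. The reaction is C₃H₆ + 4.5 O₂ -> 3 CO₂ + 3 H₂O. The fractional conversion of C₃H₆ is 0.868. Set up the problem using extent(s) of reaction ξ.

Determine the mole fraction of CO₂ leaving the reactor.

Stoichiometric O₂ = 4.5 × 494 = 2223 mol/min; O₂ fed = 2223 × 1.248 = 2774 mol/min.
Fuel reacted = 0.868 × 494 → ξ = 428.8 mol/min.
Outlet (n = n₀ + ν ξ):
  C₃H₆: 494 − 1(428.8) = 65.21
  O₂: 2774 − 4.5(428.8) = 844.7
  CO₂: 0 + 3(428.8) = 1286
  H₂O: 0 + 3(428.8) = 1286
Total out = 3483 mol/min; y_CO₂ = 1286 / 3483 = 0.3694.

0.369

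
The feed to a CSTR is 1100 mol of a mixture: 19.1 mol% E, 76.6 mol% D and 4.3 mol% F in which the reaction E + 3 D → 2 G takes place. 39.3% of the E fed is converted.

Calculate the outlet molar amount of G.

E reacted = 0.393 × 210.1 = 82.57 mol; ν_E = −1, so ξ = 82.57/1 = 82.57 mol.
Outlet amounts (n = n₀ + ν ξ):
  E: 210.1 − 1(82.57) = 127.5
  D: 842.6 − 3(82.57) = 594.9
  G: 0 + 2(82.57) = 165.1
  F: 47.3 (inert)

165 mol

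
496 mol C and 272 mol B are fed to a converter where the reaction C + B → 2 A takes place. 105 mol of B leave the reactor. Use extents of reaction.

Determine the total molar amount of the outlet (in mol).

768 mol

For B: n = n₀ − 1ξ → 105 = 272 − 1ξ, giving ξ = 167 mol.
Outlet amounts (n = n₀ + ν ξ):
  C: 496 − 1(167) = 329
  B: 272 − 1(167) = 105
  A: 0 + 2(167) = 334
Total out = 329 + 105 + 334 = 768 mol.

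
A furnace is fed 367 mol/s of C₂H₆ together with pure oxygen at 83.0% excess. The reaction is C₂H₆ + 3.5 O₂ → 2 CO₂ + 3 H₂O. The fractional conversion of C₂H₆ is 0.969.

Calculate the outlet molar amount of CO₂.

711 mol/s

Stoichiometric O₂ = 3.5 × 367 = 1284 mol/s; O₂ fed = 1284 × 1.830 = 2351 mol/s.
Fuel reacted = 0.969 × 367 → ξ = 355.6 mol/s.
Outlet (n = n₀ + ν ξ):
  C₂H₆: 367 − 1(355.6) = 11.38
  O₂: 2351 − 3.5(355.6) = 1106
  CO₂: 0 + 2(355.6) = 711.2
  H₂O: 0 + 3(355.6) = 1067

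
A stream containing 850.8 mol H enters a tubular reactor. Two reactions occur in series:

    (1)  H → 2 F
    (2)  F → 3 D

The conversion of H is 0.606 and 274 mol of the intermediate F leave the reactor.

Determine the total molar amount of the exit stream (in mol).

2880 mol

Conversion of H: H consumed = 1ξ₁ = 0.606 × 850.8 → ξ₁ = 515.6 mol.
F balance: n_F = 0 + 2ξ₁ − 1ξ₂ = 274 → ξ₂ = (2·515.6 − 274)/1 = 757.2 mol.
Outlet amounts (n = n₀ + Σ ν·ξ):
  H: 850.8 − 1(515.6) = 335.2
  F: 0 + 2(515.6) − 1(757.2) = 274
  D: 0 + 3(757.2) = 2272
Total out = 335.2 + 274 + 2272 = 2881 mol.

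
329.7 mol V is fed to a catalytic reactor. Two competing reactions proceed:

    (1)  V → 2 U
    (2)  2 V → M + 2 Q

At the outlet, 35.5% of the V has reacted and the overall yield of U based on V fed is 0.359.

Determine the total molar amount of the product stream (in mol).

Yield of U: 2ξ₁ / 329.7 = 0.359 → ξ₁ = 59.18 mol.
Conversion of V: 1ξ₁ + 2ξ₂ = 0.355 × 329.7 = 117 → ξ₂ = 28.93 mol.
Outlet amounts (n = n₀ + Σ ν·ξ):
  V: 329.7 − 1(59.18) − 2(28.93) = 212.7
  U: 0 + 2(59.18) = 118.4
  M: 0 + 1(28.93) = 28.93
  Q: 0 + 2(28.93) = 57.86
Total out = 212.7 + 118.4 + 28.93 + 57.86 = 417.8 mol.

418 mol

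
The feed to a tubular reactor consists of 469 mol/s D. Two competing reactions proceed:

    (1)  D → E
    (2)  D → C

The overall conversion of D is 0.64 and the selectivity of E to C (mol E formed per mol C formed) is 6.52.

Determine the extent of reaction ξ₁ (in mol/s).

Conversion of D: D consumed = 0.64 × 469 = 300.2 mol/s = 1ξ₁ + 1ξ₂.
Selectivity: 1ξ₁ / (1ξ₂) = 6.52 → ξ₁ = 6.52 ξ₂.
Substitute: (1·6.52 + 1) ξ₂ = 300.2 → ξ₂ = 39.91 mol/s, ξ₁ = 260.2 mol/s.
Outlet amounts (n = n₀ + Σ ν·ξ):
  D: 469 − 1(260.2) − 1(39.91) = 168.8
  E: 0 + 1(260.2) = 260.2
  C: 0 + 1(39.91) = 39.91

ξ₁ = 260 mol/s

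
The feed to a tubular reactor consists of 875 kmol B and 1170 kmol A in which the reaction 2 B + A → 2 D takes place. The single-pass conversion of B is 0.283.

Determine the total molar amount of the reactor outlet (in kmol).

1920 kmol

B reacted = 0.283 × 875 = 247.6 kmol; ν_B = −2, so ξ = 247.6/2 = 123.8 kmol.
Outlet amounts (n = n₀ + ν ξ):
  B: 875 − 2(123.8) = 627.4
  A: 1170 − 1(123.8) = 1046
  D: 0 + 2(123.8) = 247.6
Total out = 627.4 + 1046 + 247.6 = 1921 kmol.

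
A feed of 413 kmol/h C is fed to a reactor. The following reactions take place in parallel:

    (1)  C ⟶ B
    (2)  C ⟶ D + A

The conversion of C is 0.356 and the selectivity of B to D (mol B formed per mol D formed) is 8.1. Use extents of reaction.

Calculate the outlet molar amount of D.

16.2 kmol/h

Conversion of C: C consumed = 0.356 × 413 = 147 kmol/h = 1ξ₁ + 1ξ₂.
Selectivity: 1ξ₁ / (1ξ₂) = 8.1 → ξ₁ = 8.1 ξ₂.
Substitute: (1·8.1 + 1) ξ₂ = 147 → ξ₂ = 16.16 kmol/h, ξ₁ = 130.9 kmol/h.
Outlet amounts (n = n₀ + Σ ν·ξ):
  C: 413 − 1(130.9) − 1(16.16) = 266
  B: 0 + 1(130.9) = 130.9
  D: 0 + 1(16.16) = 16.16
  A: 0 + 1(16.16) = 16.16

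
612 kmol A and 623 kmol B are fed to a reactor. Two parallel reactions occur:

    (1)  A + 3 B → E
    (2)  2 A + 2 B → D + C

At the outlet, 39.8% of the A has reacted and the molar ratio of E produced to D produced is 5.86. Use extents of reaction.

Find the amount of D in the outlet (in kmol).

Conversion of A: A consumed = 0.398 × 612 = 243.6 kmol = 1ξ₁ + 2ξ₂.
Selectivity: 1ξ₁ / (1ξ₂) = 5.86 → ξ₁ = 5.86 ξ₂.
Substitute: (1·5.86 + 2) ξ₂ = 243.6 → ξ₂ = 30.99 kmol, ξ₁ = 181.6 kmol.
Outlet amounts (n = n₀ + Σ ν·ξ):
  A: 612 − 1(181.6) − 2(30.99) = 368.4
  B: 623 − 3(181.6) − 2(30.99) = 16.23
  E: 0 + 1(181.6) = 181.6
  D: 0 + 1(30.99) = 30.99
  C: 0 + 1(30.99) = 30.99

31 kmol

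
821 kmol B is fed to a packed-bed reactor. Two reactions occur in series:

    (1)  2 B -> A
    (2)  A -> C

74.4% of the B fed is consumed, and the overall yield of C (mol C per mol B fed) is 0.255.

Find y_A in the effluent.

Conversion of B: B consumed = 2ξ₁ = 0.744 × 821 → ξ₁ = 305.4 kmol.
Yield of C: 1ξ₂ / 821 = 0.255 → ξ₂ = 209.4 kmol.
Outlet amounts (n = n₀ + Σ ν·ξ):
  B: 821 − 2(305.4) = 210.2
  A: 0 + 1(305.4) − 1(209.4) = 96.06
  C: 0 + 1(209.4) = 209.4
Total out = 515.6 kmol; y_A = 96.06 / 515.6 = 0.1863.

0.186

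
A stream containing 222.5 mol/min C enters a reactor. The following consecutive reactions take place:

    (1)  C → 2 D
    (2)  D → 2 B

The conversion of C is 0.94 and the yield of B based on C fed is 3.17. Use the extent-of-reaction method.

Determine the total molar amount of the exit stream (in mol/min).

Conversion of C: C consumed = 1ξ₁ = 0.94 × 222.5 → ξ₁ = 209.1 mol/min.
Yield of B: 2ξ₂ / 222.5 = 3.17 → ξ₂ = 352.7 mol/min.
Outlet amounts (n = n₀ + Σ ν·ξ):
  C: 222.5 − 1(209.1) = 13.35
  D: 0 + 2(209.1) − 1(352.7) = 65.64
  B: 0 + 2(352.7) = 705.3
Total out = 13.35 + 65.64 + 705.3 = 784.3 mol/min.

784 mol/min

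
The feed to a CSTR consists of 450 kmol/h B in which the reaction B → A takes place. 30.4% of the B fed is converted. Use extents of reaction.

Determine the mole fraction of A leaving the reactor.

B reacted = 0.304 × 450 = 136.8 kmol/h; ν_B = −1, so ξ = 136.8/1 = 136.8 kmol/h.
Outlet amounts (n = n₀ + ν ξ):
  B: 450 − 1(136.8) = 313.2
  A: 0 + 1(136.8) = 136.8
Total out = 450 kmol/h; y_A = 136.8 / 450 = 0.304.

0.304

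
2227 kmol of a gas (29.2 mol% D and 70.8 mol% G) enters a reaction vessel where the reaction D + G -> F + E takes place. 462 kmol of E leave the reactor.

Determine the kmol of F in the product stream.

462 kmol

For E: n = n₀ + 1ξ → 462 = 0 + 1ξ, giving ξ = 462 kmol.
Outlet amounts (n = n₀ + ν ξ):
  D: 650.3 − 1(462) = 188.3
  G: 1577 − 1(462) = 1115
  F: 0 + 1(462) = 462
  E: 0 + 1(462) = 462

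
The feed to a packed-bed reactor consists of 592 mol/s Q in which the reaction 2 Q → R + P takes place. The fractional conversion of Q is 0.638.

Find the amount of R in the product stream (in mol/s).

189 mol/s

Q reacted = 0.638 × 592 = 377.7 mol/s; ν_Q = −2, so ξ = 377.7/2 = 188.8 mol/s.
Outlet amounts (n = n₀ + ν ξ):
  Q: 592 − 2(188.8) = 214.3
  R: 0 + 1(188.8) = 188.8
  P: 0 + 1(188.8) = 188.8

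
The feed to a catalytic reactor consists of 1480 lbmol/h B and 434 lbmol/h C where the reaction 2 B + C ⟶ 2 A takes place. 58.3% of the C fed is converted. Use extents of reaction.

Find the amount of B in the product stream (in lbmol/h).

974 lbmol/h

C reacted = 0.583 × 434 = 253 lbmol/h; ν_C = −1, so ξ = 253/1 = 253 lbmol/h.
Outlet amounts (n = n₀ + ν ξ):
  B: 1480 − 2(253) = 974
  C: 434 − 1(253) = 181
  A: 0 + 2(253) = 506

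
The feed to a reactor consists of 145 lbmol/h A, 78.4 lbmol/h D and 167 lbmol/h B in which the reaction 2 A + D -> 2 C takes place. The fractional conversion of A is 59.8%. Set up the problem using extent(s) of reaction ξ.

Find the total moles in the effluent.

A reacted = 0.598 × 145 = 86.71 lbmol/h; ν_A = −2, so ξ = 86.71/2 = 43.35 lbmol/h.
Outlet amounts (n = n₀ + ν ξ):
  A: 145 − 2(43.35) = 58.29
  D: 78.4 − 1(43.35) = 35.05
  C: 0 + 2(43.35) = 86.71
  B: 167 (inert)
Total out = 58.29 + 35.05 + 86.71 + 167 = 347 lbmol/h.

347 lbmol/h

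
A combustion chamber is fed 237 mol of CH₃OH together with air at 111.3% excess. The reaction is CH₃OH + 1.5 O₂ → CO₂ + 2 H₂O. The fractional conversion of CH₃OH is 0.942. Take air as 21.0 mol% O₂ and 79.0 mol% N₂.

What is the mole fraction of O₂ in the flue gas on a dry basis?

Stoichiometric O₂ = 1.5 × 237 = 355.5 mol; O₂ fed = 355.5 × 2.113 = 751.2 mol.
N₂ fed = 751.2 × 79/21 = 2826 mol.
Fuel reacted = 0.942 × 237 → ξ = 223.3 mol.
Outlet (n = n₀ + ν ξ):
  CH₃OH: 237 − 1(223.3) = 13.75
  O₂: 751.2 − 1.5(223.3) = 416.3
  N₂: 2826 (inert)
  CO₂: 0 + 1(223.3) = 223.3
  H₂O: 0 + 2(223.3) = 446.5
Dry total = 3479 mol; y_O₂ (dry) = 416.3 / 3479 = 0.1197.

0.12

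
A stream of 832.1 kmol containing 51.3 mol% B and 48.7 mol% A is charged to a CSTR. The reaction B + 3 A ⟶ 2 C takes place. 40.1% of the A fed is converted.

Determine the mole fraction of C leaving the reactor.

A reacted = 0.401 × 405.2 = 162.5 kmol; ν_A = −3, so ξ = 162.5/3 = 54.17 kmol.
Outlet amounts (n = n₀ + ν ξ):
  B: 426.9 − 1(54.17) = 372.7
  A: 405.2 − 3(54.17) = 242.7
  C: 0 + 2(54.17) = 108.3
Total out = 723.8 kmol; y_C = 108.3 / 723.8 = 0.1497.

0.15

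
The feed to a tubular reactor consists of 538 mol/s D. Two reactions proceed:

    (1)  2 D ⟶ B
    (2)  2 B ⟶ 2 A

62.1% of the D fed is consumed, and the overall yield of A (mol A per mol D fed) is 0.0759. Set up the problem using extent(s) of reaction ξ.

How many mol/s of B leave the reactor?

Conversion of D: D consumed = 2ξ₁ = 0.621 × 538 → ξ₁ = 167 mol/s.
Yield of A: 2ξ₂ / 538 = 0.0759 → ξ₂ = 20.42 mol/s.
Outlet amounts (n = n₀ + Σ ν·ξ):
  D: 538 − 2(167) = 203.9
  B: 0 + 1(167) − 2(20.42) = 126.2
  A: 0 + 2(20.42) = 40.83

126 mol/s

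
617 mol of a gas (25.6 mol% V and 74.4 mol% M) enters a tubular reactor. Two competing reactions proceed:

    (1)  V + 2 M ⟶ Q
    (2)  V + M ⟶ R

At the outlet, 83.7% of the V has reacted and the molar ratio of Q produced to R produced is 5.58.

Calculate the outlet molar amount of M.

Conversion of V: V consumed = 0.837 × 158 = 132.2 mol = 1ξ₁ + 1ξ₂.
Selectivity: 1ξ₁ / (1ξ₂) = 5.58 → ξ₁ = 5.58 ξ₂.
Substitute: (1·5.58 + 1) ξ₂ = 132.2 → ξ₂ = 20.09 mol, ξ₁ = 112.1 mol.
Outlet amounts (n = n₀ + Σ ν·ξ):
  V: 158 − 1(112.1) − 1(20.09) = 25.75
  M: 459 − 2(112.1) − 1(20.09) = 214.7
  Q: 0 + 1(112.1) = 112.1
  R: 0 + 1(20.09) = 20.09

215 mol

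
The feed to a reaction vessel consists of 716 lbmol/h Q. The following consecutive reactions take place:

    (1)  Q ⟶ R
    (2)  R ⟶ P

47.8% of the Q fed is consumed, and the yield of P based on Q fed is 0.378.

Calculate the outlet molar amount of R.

Conversion of Q: Q consumed = 1ξ₁ = 0.478 × 716 → ξ₁ = 342.2 lbmol/h.
Yield of P: 1ξ₂ / 716 = 0.378 → ξ₂ = 270.6 lbmol/h.
Outlet amounts (n = n₀ + Σ ν·ξ):
  Q: 716 − 1(342.2) = 373.8
  R: 0 + 1(342.2) − 1(270.6) = 71.6
  P: 0 + 1(270.6) = 270.6

71.6 lbmol/h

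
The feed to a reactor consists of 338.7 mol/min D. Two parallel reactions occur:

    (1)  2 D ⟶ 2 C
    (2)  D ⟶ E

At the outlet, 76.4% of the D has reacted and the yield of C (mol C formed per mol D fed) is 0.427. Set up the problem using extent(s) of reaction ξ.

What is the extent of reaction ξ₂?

ξ₂ = 114 mol/min

Yield of C: 2ξ₁ / 338.7 = 0.427 → ξ₁ = 72.31 mol/min.
Conversion of D: 2ξ₁ + 1ξ₂ = 0.764 × 338.7 = 258.8 → ξ₂ = 114.1 mol/min.
Outlet amounts (n = n₀ + Σ ν·ξ):
  D: 338.7 − 2(72.31) − 1(114.1) = 79.93
  C: 0 + 2(72.31) = 144.6
  E: 0 + 1(114.1) = 114.1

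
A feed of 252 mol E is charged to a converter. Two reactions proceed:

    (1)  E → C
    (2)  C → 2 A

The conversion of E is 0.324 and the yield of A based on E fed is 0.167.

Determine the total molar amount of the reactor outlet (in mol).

273 mol

Conversion of E: E consumed = 1ξ₁ = 0.324 × 252 → ξ₁ = 81.65 mol.
Yield of A: 2ξ₂ / 252 = 0.167 → ξ₂ = 21.04 mol.
Outlet amounts (n = n₀ + Σ ν·ξ):
  E: 252 − 1(81.65) = 170.4
  C: 0 + 1(81.65) − 1(21.04) = 60.61
  A: 0 + 2(21.04) = 42.08
Total out = 170.4 + 60.61 + 42.08 = 273 mol.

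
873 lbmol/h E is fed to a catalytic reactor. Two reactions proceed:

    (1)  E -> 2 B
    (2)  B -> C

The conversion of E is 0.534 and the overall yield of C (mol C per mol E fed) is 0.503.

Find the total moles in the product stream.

Conversion of E: E consumed = 1ξ₁ = 0.534 × 873 → ξ₁ = 466.2 lbmol/h.
Yield of C: 1ξ₂ / 873 = 0.503 → ξ₂ = 439.1 lbmol/h.
Outlet amounts (n = n₀ + Σ ν·ξ):
  E: 873 − 1(466.2) = 406.8
  B: 0 + 2(466.2) − 1(439.1) = 493.2
  C: 0 + 1(439.1) = 439.1
Total out = 406.8 + 493.2 + 439.1 = 1339 lbmol/h.

1340 lbmol/h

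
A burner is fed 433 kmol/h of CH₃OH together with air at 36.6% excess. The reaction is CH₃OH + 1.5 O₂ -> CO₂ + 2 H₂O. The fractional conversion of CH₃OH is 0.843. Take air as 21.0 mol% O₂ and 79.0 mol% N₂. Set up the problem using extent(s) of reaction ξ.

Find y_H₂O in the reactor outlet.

Stoichiometric O₂ = 1.5 × 433 = 649.5 kmol/h; O₂ fed = 649.5 × 1.366 = 887.2 kmol/h.
N₂ fed = 887.2 × 79/21 = 3338 kmol/h.
Fuel reacted = 0.843 × 433 → ξ = 365 kmol/h.
Outlet (n = n₀ + ν ξ):
  CH₃OH: 433 − 1(365) = 67.98
  O₂: 887.2 − 1.5(365) = 339.7
  N₂: 3338 (inert)
  CO₂: 0 + 1(365) = 365
  H₂O: 0 + 2(365) = 730
Total out = 4840 kmol/h; y_H₂O = 730 / 4840 = 0.1508.

0.151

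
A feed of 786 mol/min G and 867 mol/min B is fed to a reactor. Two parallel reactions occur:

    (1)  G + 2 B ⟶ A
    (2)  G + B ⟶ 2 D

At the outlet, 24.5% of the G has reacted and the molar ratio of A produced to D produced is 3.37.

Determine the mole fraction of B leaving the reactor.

Conversion of G: G consumed = 0.245 × 786 = 192.6 mol/min = 1ξ₁ + 1ξ₂.
Selectivity: 1ξ₁ / (2ξ₂) = 3.37 → ξ₁ = 6.74 ξ₂.
Substitute: (1·6.74 + 1) ξ₂ = 192.6 → ξ₂ = 24.88 mol/min, ξ₁ = 167.7 mol/min.
Outlet amounts (n = n₀ + Σ ν·ξ):
  G: 786 − 1(167.7) − 1(24.88) = 593.4
  B: 867 − 2(167.7) − 1(24.88) = 506.7
  A: 0 + 1(167.7) = 167.7
  D: 0 + 2(24.88) = 49.76
Total out = 1318 mol/min; y_B = 506.7 / 1318 = 0.3846.

0.385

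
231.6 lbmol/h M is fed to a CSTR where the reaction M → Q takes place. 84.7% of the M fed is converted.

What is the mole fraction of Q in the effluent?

M reacted = 0.847 × 231.6 = 196.2 lbmol/h; ν_M = −1, so ξ = 196.2/1 = 196.2 lbmol/h.
Outlet amounts (n = n₀ + ν ξ):
  M: 231.6 − 1(196.2) = 35.43
  Q: 0 + 1(196.2) = 196.2
Total out = 231.6 lbmol/h; y_Q = 196.2 / 231.6 = 0.847.

0.847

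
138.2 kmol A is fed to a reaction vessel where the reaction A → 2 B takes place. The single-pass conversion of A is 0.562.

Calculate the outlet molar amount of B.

155 kmol

A reacted = 0.562 × 138.2 = 77.67 kmol; ν_A = −1, so ξ = 77.67/1 = 77.67 kmol.
Outlet amounts (n = n₀ + ν ξ):
  A: 138.2 − 1(77.67) = 60.53
  B: 0 + 2(77.67) = 155.3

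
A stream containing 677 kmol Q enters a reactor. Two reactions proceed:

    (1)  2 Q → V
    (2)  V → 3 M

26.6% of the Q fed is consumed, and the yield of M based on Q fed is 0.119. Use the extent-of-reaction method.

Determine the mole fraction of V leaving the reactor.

0.0986

Conversion of Q: Q consumed = 2ξ₁ = 0.266 × 677 → ξ₁ = 90.04 kmol.
Yield of M: 3ξ₂ / 677 = 0.119 → ξ₂ = 26.85 kmol.
Outlet amounts (n = n₀ + Σ ν·ξ):
  Q: 677 − 2(90.04) = 496.9
  V: 0 + 1(90.04) − 1(26.85) = 63.19
  M: 0 + 3(26.85) = 80.56
Total out = 640.7 kmol; y_V = 63.19 / 640.7 = 0.09863.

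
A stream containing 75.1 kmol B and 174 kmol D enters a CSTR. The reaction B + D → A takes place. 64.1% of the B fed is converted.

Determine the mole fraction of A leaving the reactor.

B reacted = 0.641 × 75.1 = 48.14 kmol; ν_B = −1, so ξ = 48.14/1 = 48.14 kmol.
Outlet amounts (n = n₀ + ν ξ):
  B: 75.1 − 1(48.14) = 26.96
  D: 174 − 1(48.14) = 125.9
  A: 0 + 1(48.14) = 48.14
Total out = 201 kmol; y_A = 48.14 / 201 = 0.2395.

0.24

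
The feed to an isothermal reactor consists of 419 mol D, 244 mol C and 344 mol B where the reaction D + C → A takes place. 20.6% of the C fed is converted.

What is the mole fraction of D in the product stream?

0.385

C reacted = 0.206 × 244 = 50.26 mol; ν_C = −1, so ξ = 50.26/1 = 50.26 mol.
Outlet amounts (n = n₀ + ν ξ):
  D: 419 − 1(50.26) = 368.7
  C: 244 − 1(50.26) = 193.7
  A: 0 + 1(50.26) = 50.26
  B: 344 (inert)
Total out = 956.7 mol; y_D = 368.7 / 956.7 = 0.3854.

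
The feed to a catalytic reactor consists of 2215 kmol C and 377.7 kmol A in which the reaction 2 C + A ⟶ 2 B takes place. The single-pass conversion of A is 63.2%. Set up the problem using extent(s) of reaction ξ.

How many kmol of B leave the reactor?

477 kmol

A reacted = 0.632 × 377.7 = 238.7 kmol; ν_A = −1, so ξ = 238.7/1 = 238.7 kmol.
Outlet amounts (n = n₀ + ν ξ):
  C: 2215 − 2(238.7) = 1738
  A: 377.7 − 1(238.7) = 139
  B: 0 + 2(238.7) = 477.4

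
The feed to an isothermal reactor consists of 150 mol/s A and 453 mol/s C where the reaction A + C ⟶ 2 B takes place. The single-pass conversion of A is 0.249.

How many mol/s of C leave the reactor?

A reacted = 0.249 × 150 = 37.35 mol/s; ν_A = −1, so ξ = 37.35/1 = 37.35 mol/s.
Outlet amounts (n = n₀ + ν ξ):
  A: 150 − 1(37.35) = 112.7
  C: 453 − 1(37.35) = 415.6
  B: 0 + 2(37.35) = 74.7

416 mol/s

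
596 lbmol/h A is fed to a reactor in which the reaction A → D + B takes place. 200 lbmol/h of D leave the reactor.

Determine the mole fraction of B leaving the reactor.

0.251

For D: n = n₀ + 1ξ → 200 = 0 + 1ξ, giving ξ = 200 lbmol/h.
Outlet amounts (n = n₀ + ν ξ):
  A: 596 − 1(200) = 396
  D: 0 + 1(200) = 200
  B: 0 + 1(200) = 200
Total out = 796 lbmol/h; y_B = 200 / 796 = 0.2513.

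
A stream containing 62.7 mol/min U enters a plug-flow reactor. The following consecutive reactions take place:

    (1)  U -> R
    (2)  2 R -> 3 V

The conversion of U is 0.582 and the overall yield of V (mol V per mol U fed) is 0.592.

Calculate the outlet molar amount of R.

Conversion of U: U consumed = 1ξ₁ = 0.582 × 62.7 → ξ₁ = 36.49 mol/min.
Yield of V: 3ξ₂ / 62.7 = 0.592 → ξ₂ = 12.37 mol/min.
Outlet amounts (n = n₀ + Σ ν·ξ):
  U: 62.7 − 1(36.49) = 26.21
  R: 0 + 1(36.49) − 2(12.37) = 11.75
  V: 0 + 3(12.37) = 37.12

11.7 mol/min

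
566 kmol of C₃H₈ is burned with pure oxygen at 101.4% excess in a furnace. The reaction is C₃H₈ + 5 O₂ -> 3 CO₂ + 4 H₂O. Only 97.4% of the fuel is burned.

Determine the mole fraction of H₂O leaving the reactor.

Stoichiometric O₂ = 5 × 566 = 2830 kmol; O₂ fed = 2830 × 2.014 = 5700 kmol.
Fuel reacted = 0.974 × 566 → ξ = 551.3 kmol.
Outlet (n = n₀ + ν ξ):
  C₃H₈: 566 − 1(551.3) = 14.72
  O₂: 5700 − 5(551.3) = 2943
  CO₂: 0 + 3(551.3) = 1654
  H₂O: 0 + 4(551.3) = 2205
Total out = 6817 kmol; y_H₂O = 2205 / 6817 = 0.3235.

0.323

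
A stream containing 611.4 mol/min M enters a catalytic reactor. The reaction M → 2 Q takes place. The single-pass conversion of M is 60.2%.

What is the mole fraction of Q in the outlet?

M reacted = 0.602 × 611.4 = 368.1 mol/min; ν_M = −1, so ξ = 368.1/1 = 368.1 mol/min.
Outlet amounts (n = n₀ + ν ξ):
  M: 611.4 − 1(368.1) = 243.3
  Q: 0 + 2(368.1) = 736.1
Total out = 979.5 mol/min; y_Q = 736.1 / 979.5 = 0.7516.

0.752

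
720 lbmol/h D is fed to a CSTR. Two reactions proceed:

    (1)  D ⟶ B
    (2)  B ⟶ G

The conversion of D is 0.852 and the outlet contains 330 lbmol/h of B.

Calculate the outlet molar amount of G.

283 lbmol/h

Conversion of D: D consumed = 1ξ₁ = 0.852 × 720 → ξ₁ = 613.4 lbmol/h.
B balance: n_B = 0 + 1ξ₁ − 1ξ₂ = 330 → ξ₂ = (1·613.4 − 330)/1 = 283.4 lbmol/h.
Outlet amounts (n = n₀ + Σ ν·ξ):
  D: 720 − 1(613.4) = 106.6
  B: 0 + 1(613.4) − 1(283.4) = 330
  G: 0 + 1(283.4) = 283.4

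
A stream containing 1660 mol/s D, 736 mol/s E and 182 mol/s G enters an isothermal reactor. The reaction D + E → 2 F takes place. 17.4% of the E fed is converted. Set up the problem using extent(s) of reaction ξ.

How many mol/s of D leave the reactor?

E reacted = 0.174 × 736 = 128.1 mol/s; ν_E = −1, so ξ = 128.1/1 = 128.1 mol/s.
Outlet amounts (n = n₀ + ν ξ):
  D: 1660 − 1(128.1) = 1532
  E: 736 − 1(128.1) = 607.9
  F: 0 + 2(128.1) = 256.1
  G: 182 (inert)

1530 mol/s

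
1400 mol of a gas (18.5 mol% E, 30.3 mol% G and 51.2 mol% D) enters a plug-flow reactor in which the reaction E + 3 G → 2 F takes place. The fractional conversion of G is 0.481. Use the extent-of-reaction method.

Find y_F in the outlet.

G reacted = 0.481 × 424.2 = 204 mol; ν_G = −3, so ξ = 204/3 = 68.01 mol.
Outlet amounts (n = n₀ + ν ξ):
  E: 259 − 1(68.01) = 191
  G: 424.2 − 3(68.01) = 220.2
  F: 0 + 2(68.01) = 136
  D: 716.8 (inert)
Total out = 1264 mol; y_F = 136 / 1264 = 0.1076.

0.108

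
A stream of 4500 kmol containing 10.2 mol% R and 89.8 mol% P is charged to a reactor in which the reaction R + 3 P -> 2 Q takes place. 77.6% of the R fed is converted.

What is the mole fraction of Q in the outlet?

0.188

R reacted = 0.776 × 459 = 356.2 kmol; ν_R = −1, so ξ = 356.2/1 = 356.2 kmol.
Outlet amounts (n = n₀ + ν ξ):
  R: 459 − 1(356.2) = 102.8
  P: 4041 − 3(356.2) = 2972
  Q: 0 + 2(356.2) = 712.4
Total out = 3788 kmol; y_Q = 712.4 / 3788 = 0.1881.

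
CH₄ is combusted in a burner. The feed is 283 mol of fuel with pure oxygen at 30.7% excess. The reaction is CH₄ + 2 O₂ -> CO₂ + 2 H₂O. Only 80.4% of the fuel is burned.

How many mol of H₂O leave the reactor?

455 mol

Stoichiometric O₂ = 2 × 283 = 566 mol; O₂ fed = 566 × 1.307 = 739.8 mol.
Fuel reacted = 0.804 × 283 → ξ = 227.5 mol.
Outlet (n = n₀ + ν ξ):
  CH₄: 283 − 1(227.5) = 55.47
  O₂: 739.8 − 2(227.5) = 284.7
  CO₂: 0 + 1(227.5) = 227.5
  H₂O: 0 + 2(227.5) = 455.1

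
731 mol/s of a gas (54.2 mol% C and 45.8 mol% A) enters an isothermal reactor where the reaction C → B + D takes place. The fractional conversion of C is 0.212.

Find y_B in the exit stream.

C reacted = 0.212 × 396.2 = 83.99 mol/s; ν_C = −1, so ξ = 83.99/1 = 83.99 mol/s.
Outlet amounts (n = n₀ + ν ξ):
  C: 396.2 − 1(83.99) = 312.2
  B: 0 + 1(83.99) = 83.99
  D: 0 + 1(83.99) = 83.99
  A: 334.8 (inert)
Total out = 815 mol/s; y_B = 83.99 / 815 = 0.1031.

0.103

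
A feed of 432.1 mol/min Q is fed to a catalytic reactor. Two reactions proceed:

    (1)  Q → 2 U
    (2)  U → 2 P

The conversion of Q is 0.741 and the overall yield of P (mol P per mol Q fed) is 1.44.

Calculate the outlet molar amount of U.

Conversion of Q: Q consumed = 1ξ₁ = 0.741 × 432.1 → ξ₁ = 320.2 mol/min.
Yield of P: 2ξ₂ / 432.1 = 1.44 → ξ₂ = 311.1 mol/min.
Outlet amounts (n = n₀ + Σ ν·ξ):
  Q: 432.1 − 1(320.2) = 111.9
  U: 0 + 2(320.2) − 1(311.1) = 329.3
  P: 0 + 2(311.1) = 622.2

329 mol/min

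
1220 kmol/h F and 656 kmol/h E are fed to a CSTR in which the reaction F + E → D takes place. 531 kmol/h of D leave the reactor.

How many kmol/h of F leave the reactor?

689 kmol/h

For D: n = n₀ + 1ξ → 531 = 0 + 1ξ, giving ξ = 531 kmol/h.
Outlet amounts (n = n₀ + ν ξ):
  F: 1220 − 1(531) = 689
  E: 656 − 1(531) = 125
  D: 0 + 1(531) = 531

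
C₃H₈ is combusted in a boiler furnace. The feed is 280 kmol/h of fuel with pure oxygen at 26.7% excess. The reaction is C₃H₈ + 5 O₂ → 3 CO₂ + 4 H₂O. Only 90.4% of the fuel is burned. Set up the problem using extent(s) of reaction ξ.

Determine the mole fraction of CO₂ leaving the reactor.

Stoichiometric O₂ = 5 × 280 = 1400 kmol/h; O₂ fed = 1400 × 1.267 = 1774 kmol/h.
Fuel reacted = 0.904 × 280 → ξ = 253.1 kmol/h.
Outlet (n = n₀ + ν ξ):
  C₃H₈: 280 − 1(253.1) = 26.88
  O₂: 1774 − 5(253.1) = 508.2
  CO₂: 0 + 3(253.1) = 759.4
  H₂O: 0 + 4(253.1) = 1012
Total out = 2307 kmol/h; y_CO₂ = 759.4 / 2307 = 0.3292.

0.329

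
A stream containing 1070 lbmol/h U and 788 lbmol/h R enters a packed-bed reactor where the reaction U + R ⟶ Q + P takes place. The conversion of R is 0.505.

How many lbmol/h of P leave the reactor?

398 lbmol/h

R reacted = 0.505 × 788 = 397.9 lbmol/h; ν_R = −1, so ξ = 397.9/1 = 397.9 lbmol/h.
Outlet amounts (n = n₀ + ν ξ):
  U: 1070 − 1(397.9) = 672.1
  R: 788 − 1(397.9) = 390.1
  Q: 0 + 1(397.9) = 397.9
  P: 0 + 1(397.9) = 397.9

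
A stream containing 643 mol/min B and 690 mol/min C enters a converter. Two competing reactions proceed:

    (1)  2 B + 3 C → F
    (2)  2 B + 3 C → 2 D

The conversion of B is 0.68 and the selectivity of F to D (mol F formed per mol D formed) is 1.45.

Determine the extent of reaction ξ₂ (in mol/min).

Conversion of B: B consumed = 0.68 × 643 = 437.2 mol/min = 2ξ₁ + 2ξ₂.
Selectivity: 1ξ₁ / (2ξ₂) = 1.45 → ξ₁ = 2.9 ξ₂.
Substitute: (2·2.9 + 2) ξ₂ = 437.2 → ξ₂ = 56.06 mol/min, ξ₁ = 162.6 mol/min.
Outlet amounts (n = n₀ + Σ ν·ξ):
  B: 643 − 2(162.6) − 2(56.06) = 205.8
  C: 690 − 3(162.6) − 3(56.06) = 34.14
  F: 0 + 1(162.6) = 162.6
  D: 0 + 2(56.06) = 112.1

ξ₂ = 56.1 mol/min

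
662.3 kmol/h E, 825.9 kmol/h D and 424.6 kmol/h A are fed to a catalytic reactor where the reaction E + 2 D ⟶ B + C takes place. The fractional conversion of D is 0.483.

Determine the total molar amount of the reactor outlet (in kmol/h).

1710 kmol/h

D reacted = 0.483 × 825.9 = 398.9 kmol/h; ν_D = −2, so ξ = 398.9/2 = 199.5 kmol/h.
Outlet amounts (n = n₀ + ν ξ):
  E: 662.3 − 1(199.5) = 462.8
  D: 825.9 − 2(199.5) = 427
  B: 0 + 1(199.5) = 199.5
  C: 0 + 1(199.5) = 199.5
  A: 424.6 (inert)
Total out = 462.8 + 427 + 199.5 + 199.5 + 424.6 = 1713 kmol/h.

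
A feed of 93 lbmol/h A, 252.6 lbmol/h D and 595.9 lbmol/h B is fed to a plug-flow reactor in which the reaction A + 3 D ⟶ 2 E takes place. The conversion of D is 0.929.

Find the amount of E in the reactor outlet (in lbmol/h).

D reacted = 0.929 × 252.6 = 234.7 lbmol/h; ν_D = −3, so ξ = 234.7/3 = 78.22 lbmol/h.
Outlet amounts (n = n₀ + ν ξ):
  A: 93 − 1(78.22) = 14.78
  D: 252.6 − 3(78.22) = 17.93
  E: 0 + 2(78.22) = 156.4
  B: 595.9 (inert)

156 lbmol/h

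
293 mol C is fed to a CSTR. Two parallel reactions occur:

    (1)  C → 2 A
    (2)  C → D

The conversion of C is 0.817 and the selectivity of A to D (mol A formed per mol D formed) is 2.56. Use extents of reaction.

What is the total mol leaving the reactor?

427 mol

Conversion of C: C consumed = 0.817 × 293 = 239.4 mol = 1ξ₁ + 1ξ₂.
Selectivity: 2ξ₁ / (1ξ₂) = 2.56 → ξ₁ = 1.28 ξ₂.
Substitute: (1·1.28 + 1) ξ₂ = 239.4 → ξ₂ = 105 mol, ξ₁ = 134.4 mol.
Outlet amounts (n = n₀ + Σ ν·ξ):
  C: 293 − 1(134.4) − 1(105) = 53.62
  A: 0 + 2(134.4) = 268.8
  D: 0 + 1(105) = 105
Total out = 53.62 + 268.8 + 105 = 427.4 mol.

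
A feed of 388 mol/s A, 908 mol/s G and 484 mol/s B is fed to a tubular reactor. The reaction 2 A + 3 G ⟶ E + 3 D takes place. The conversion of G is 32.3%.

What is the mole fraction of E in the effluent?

G reacted = 0.323 × 908 = 293.3 mol/s; ν_G = −3, so ξ = 293.3/3 = 97.76 mol/s.
Outlet amounts (n = n₀ + ν ξ):
  A: 388 − 2(97.76) = 192.5
  G: 908 − 3(97.76) = 614.7
  E: 0 + 1(97.76) = 97.76
  D: 0 + 3(97.76) = 293.3
  B: 484 (inert)
Total out = 1682 mol/s; y_E = 97.76 / 1682 = 0.05811.

0.0581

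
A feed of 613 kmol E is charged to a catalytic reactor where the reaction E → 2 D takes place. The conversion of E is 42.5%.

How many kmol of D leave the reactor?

521 kmol

E reacted = 0.425 × 613 = 260.5 kmol; ν_E = −1, so ξ = 260.5/1 = 260.5 kmol.
Outlet amounts (n = n₀ + ν ξ):
  E: 613 − 1(260.5) = 352.5
  D: 0 + 2(260.5) = 521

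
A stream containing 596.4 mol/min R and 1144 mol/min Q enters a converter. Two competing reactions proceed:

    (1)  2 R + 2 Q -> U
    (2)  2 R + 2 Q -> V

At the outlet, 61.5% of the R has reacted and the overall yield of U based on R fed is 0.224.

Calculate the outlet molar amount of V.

Yield of U: 1ξ₁ / 596.4 = 0.224 → ξ₁ = 133.6 mol/min.
Conversion of R: 2ξ₁ + 2ξ₂ = 0.615 × 596.4 = 366.8 → ξ₂ = 49.8 mol/min.
Outlet amounts (n = n₀ + Σ ν·ξ):
  R: 596.4 − 2(133.6) − 2(49.8) = 229.6
  Q: 1144 − 2(133.6) − 2(49.8) = 777.2
  U: 0 + 1(133.6) = 133.6
  V: 0 + 1(49.8) = 49.8

49.8 mol/min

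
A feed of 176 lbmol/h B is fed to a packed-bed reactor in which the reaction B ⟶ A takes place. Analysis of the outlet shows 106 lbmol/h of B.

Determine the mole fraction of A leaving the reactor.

For B: n = n₀ − 1ξ → 106 = 176 − 1ξ, giving ξ = 70 lbmol/h.
Outlet amounts (n = n₀ + ν ξ):
  B: 176 − 1(70) = 106
  A: 0 + 1(70) = 70
Total out = 176 lbmol/h; y_A = 70 / 176 = 0.3977.

0.398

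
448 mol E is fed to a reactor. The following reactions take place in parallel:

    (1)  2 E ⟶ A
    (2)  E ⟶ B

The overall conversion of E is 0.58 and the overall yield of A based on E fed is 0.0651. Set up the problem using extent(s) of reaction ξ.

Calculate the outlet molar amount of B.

202 mol

Yield of A: 1ξ₁ / 448 = 0.0651 → ξ₁ = 29.16 mol.
Conversion of E: 2ξ₁ + 1ξ₂ = 0.58 × 448 = 259.8 → ξ₂ = 201.5 mol.
Outlet amounts (n = n₀ + Σ ν·ξ):
  E: 448 − 2(29.16) − 1(201.5) = 188.2
  A: 0 + 1(29.16) = 29.16
  B: 0 + 1(201.5) = 201.5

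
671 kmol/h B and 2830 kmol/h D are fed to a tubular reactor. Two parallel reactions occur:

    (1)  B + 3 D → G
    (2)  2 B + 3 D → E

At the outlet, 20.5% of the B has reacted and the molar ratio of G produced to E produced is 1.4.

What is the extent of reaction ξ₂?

ξ₂ = 40.5 kmol/h

Conversion of B: B consumed = 0.205 × 671 = 137.6 kmol/h = 1ξ₁ + 2ξ₂.
Selectivity: 1ξ₁ / (1ξ₂) = 1.4 → ξ₁ = 1.4 ξ₂.
Substitute: (1·1.4 + 2) ξ₂ = 137.6 → ξ₂ = 40.46 kmol/h, ξ₁ = 56.64 kmol/h.
Outlet amounts (n = n₀ + Σ ν·ξ):
  B: 671 − 1(56.64) − 2(40.46) = 533.4
  D: 2830 − 3(56.64) − 3(40.46) = 2539
  G: 0 + 1(56.64) = 56.64
  E: 0 + 1(40.46) = 40.46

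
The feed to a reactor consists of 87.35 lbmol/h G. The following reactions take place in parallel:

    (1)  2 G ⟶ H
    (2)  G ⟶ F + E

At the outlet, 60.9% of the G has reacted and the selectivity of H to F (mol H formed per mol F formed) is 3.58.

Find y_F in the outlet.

Conversion of G: G consumed = 0.609 × 87.35 = 53.2 lbmol/h = 2ξ₁ + 1ξ₂.
Selectivity: 1ξ₁ / (1ξ₂) = 3.58 → ξ₁ = 3.58 ξ₂.
Substitute: (2·3.58 + 1) ξ₂ = 53.2 → ξ₂ = 6.519 lbmol/h, ξ₁ = 23.34 lbmol/h.
Outlet amounts (n = n₀ + Σ ν·ξ):
  G: 87.35 − 2(23.34) − 1(6.519) = 34.15
  H: 0 + 1(23.34) = 23.34
  F: 0 + 1(6.519) = 6.519
  E: 0 + 1(6.519) = 6.519
Total out = 70.53 lbmol/h; y_F = 6.519 / 70.53 = 0.09243.

0.0924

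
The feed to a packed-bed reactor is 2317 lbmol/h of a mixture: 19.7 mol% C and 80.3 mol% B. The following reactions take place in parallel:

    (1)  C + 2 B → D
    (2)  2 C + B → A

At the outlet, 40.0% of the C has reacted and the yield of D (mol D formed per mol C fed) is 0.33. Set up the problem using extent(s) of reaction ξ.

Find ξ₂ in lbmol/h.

Yield of D: 1ξ₁ / 456.4 = 0.33 → ξ₁ = 150.6 lbmol/h.
Conversion of C: 1ξ₁ + 2ξ₂ = 0.4 × 456.4 = 182.6 → ξ₂ = 15.98 lbmol/h.
Outlet amounts (n = n₀ + Σ ν·ξ):
  C: 456.4 − 1(150.6) − 2(15.98) = 273.9
  B: 1861 − 2(150.6) − 1(15.98) = 1543
  D: 0 + 1(150.6) = 150.6
  A: 0 + 1(15.98) = 15.98

ξ₂ = 16 lbmol/h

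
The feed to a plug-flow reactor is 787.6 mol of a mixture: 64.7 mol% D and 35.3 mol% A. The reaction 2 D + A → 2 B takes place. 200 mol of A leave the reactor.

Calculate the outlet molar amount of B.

156 mol

For A: n = n₀ − 1ξ → 200 = 278 − 1ξ, giving ξ = 78.02 mol.
Outlet amounts (n = n₀ + ν ξ):
  D: 509.6 − 2(78.02) = 353.5
  A: 278 − 1(78.02) = 200
  B: 0 + 2(78.02) = 156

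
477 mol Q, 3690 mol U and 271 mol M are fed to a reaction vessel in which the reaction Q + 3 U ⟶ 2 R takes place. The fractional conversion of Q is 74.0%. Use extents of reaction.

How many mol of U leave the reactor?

2630 mol

Q reacted = 0.74 × 477 = 353 mol; ν_Q = −1, so ξ = 353/1 = 353 mol.
Outlet amounts (n = n₀ + ν ξ):
  Q: 477 − 1(353) = 124
  U: 3690 − 3(353) = 2631
  R: 0 + 2(353) = 706
  M: 271 (inert)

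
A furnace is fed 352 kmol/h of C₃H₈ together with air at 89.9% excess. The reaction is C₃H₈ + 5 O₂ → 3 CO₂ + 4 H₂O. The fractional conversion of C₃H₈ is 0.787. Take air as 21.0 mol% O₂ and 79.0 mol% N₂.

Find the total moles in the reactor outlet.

16500 kmol/h

Stoichiometric O₂ = 5 × 352 = 1760 kmol/h; O₂ fed = 1760 × 1.899 = 3342 kmol/h.
N₂ fed = 3342 × 79/21 = 12570 kmol/h.
Fuel reacted = 0.787 × 352 → ξ = 277 kmol/h.
Outlet (n = n₀ + ν ξ):
  C₃H₈: 352 − 1(277) = 74.98
  O₂: 3342 − 5(277) = 1957
  N₂: 12570 (inert)
  CO₂: 0 + 3(277) = 831.1
  H₂O: 0 + 4(277) = 1108
Total out = 74.98 + 1957 + 12570 + 831.1 + 1108 = 16540 kmol/h.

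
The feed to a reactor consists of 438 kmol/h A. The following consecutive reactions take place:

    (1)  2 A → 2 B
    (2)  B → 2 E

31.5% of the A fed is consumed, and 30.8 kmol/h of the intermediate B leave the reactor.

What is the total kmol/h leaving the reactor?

Conversion of A: A consumed = 2ξ₁ = 0.315 × 438 → ξ₁ = 68.98 kmol/h.
B balance: n_B = 0 + 2ξ₁ − 1ξ₂ = 30.8 → ξ₂ = (2·68.98 − 30.8)/1 = 107.2 kmol/h.
Outlet amounts (n = n₀ + Σ ν·ξ):
  A: 438 − 2(68.98) = 300
  B: 0 + 2(68.98) − 1(107.2) = 30.8
  E: 0 + 2(107.2) = 214.3
Total out = 300 + 30.8 + 214.3 = 545.2 kmol/h.

545 kmol/h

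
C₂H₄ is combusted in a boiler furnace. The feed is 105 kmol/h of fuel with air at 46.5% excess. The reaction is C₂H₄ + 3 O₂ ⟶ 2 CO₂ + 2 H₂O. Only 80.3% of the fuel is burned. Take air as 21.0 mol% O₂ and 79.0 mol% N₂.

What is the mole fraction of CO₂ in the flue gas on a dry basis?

0.079

Stoichiometric O₂ = 3 × 105 = 315 kmol/h; O₂ fed = 315 × 1.465 = 461.5 kmol/h.
N₂ fed = 461.5 × 79/21 = 1736 kmol/h.
Fuel reacted = 0.803 × 105 → ξ = 84.32 kmol/h.
Outlet (n = n₀ + ν ξ):
  C₂H₄: 105 − 1(84.32) = 20.68
  O₂: 461.5 − 3(84.32) = 208.5
  N₂: 1736 (inert)
  CO₂: 0 + 2(84.32) = 168.6
  H₂O: 0 + 2(84.32) = 168.6
Dry total = 2134 kmol/h; y_CO₂ (dry) = 168.6 / 2134 = 0.07903.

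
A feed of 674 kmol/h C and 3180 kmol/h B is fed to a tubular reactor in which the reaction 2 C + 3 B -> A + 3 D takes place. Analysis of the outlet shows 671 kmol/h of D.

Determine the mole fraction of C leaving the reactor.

For D: n = n₀ + 3ξ → 671 = 0 + 3ξ, giving ξ = 223.7 kmol/h.
Outlet amounts (n = n₀ + ν ξ):
  C: 674 − 2(223.7) = 226.7
  B: 3180 − 3(223.7) = 2509
  A: 0 + 1(223.7) = 223.7
  D: 0 + 3(223.7) = 671
Total out = 3630 kmol/h; y_C = 226.7 / 3630 = 0.06244.

0.0624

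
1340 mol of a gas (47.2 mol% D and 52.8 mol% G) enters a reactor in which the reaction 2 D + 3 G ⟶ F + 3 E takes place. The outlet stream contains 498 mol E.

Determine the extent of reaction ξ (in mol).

ξ = 166 mol

For E: n = n₀ + 3ξ → 498 = 0 + 3ξ, giving ξ = 166 mol.
Outlet amounts (n = n₀ + ν ξ):
  D: 632.5 − 2(166) = 300.5
  G: 707.5 − 3(166) = 209.5
  F: 0 + 1(166) = 166
  E: 0 + 3(166) = 498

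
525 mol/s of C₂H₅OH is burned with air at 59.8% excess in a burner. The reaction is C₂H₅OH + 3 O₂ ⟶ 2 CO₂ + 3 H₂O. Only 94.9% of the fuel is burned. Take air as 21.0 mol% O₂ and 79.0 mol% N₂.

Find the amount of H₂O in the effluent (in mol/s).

Stoichiometric O₂ = 3 × 525 = 1575 mol/s; O₂ fed = 1575 × 1.598 = 2517 mol/s.
N₂ fed = 2517 × 79/21 = 9468 mol/s.
Fuel reacted = 0.949 × 525 → ξ = 498.2 mol/s.
Outlet (n = n₀ + ν ξ):
  C₂H₅OH: 525 − 1(498.2) = 26.78
  O₂: 2517 − 3(498.2) = 1022
  N₂: 9468 (inert)
  CO₂: 0 + 2(498.2) = 996.4
  H₂O: 0 + 3(498.2) = 1495

1490 mol/s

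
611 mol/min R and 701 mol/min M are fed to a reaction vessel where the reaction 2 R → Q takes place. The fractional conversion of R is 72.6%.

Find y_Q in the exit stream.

R reacted = 0.726 × 611 = 443.6 mol/min; ν_R = −2, so ξ = 443.6/2 = 221.8 mol/min.
Outlet amounts (n = n₀ + ν ξ):
  R: 611 − 2(221.8) = 167.4
  Q: 0 + 1(221.8) = 221.8
  M: 701 (inert)
Total out = 1090 mol/min; y_Q = 221.8 / 1090 = 0.2034.

0.203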